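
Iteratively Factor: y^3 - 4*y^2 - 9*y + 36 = (y + 3)*(y^2 - 7*y + 12) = (y - 4)*(y + 3)*(y - 3)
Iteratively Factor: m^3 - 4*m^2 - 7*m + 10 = (m + 2)*(m^2 - 6*m + 5) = (m - 1)*(m + 2)*(m - 5)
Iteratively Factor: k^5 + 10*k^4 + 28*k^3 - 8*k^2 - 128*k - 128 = (k + 2)*(k^4 + 8*k^3 + 12*k^2 - 32*k - 64) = (k + 2)*(k + 4)*(k^3 + 4*k^2 - 4*k - 16) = (k - 2)*(k + 2)*(k + 4)*(k^2 + 6*k + 8) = (k - 2)*(k + 2)*(k + 4)^2*(k + 2)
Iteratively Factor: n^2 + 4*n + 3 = (n + 1)*(n + 3)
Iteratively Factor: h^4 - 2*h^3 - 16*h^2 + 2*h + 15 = (h + 1)*(h^3 - 3*h^2 - 13*h + 15) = (h - 5)*(h + 1)*(h^2 + 2*h - 3) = (h - 5)*(h + 1)*(h + 3)*(h - 1)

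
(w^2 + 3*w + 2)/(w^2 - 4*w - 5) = (w + 2)/(w - 5)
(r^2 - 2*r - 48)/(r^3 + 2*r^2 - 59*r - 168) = (r + 6)/(r^2 + 10*r + 21)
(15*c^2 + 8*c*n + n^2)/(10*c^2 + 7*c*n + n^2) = (3*c + n)/(2*c + n)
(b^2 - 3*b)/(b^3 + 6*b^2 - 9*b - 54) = b/(b^2 + 9*b + 18)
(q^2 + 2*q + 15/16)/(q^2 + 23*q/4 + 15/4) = (q + 5/4)/(q + 5)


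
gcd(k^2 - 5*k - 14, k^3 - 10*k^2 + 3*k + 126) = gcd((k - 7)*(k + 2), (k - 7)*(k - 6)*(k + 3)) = k - 7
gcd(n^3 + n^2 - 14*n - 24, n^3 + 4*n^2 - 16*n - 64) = n - 4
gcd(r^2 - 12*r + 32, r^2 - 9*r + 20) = r - 4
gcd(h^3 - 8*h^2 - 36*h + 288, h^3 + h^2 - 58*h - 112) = h - 8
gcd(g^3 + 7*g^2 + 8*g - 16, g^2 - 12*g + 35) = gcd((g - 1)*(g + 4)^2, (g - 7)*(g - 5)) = 1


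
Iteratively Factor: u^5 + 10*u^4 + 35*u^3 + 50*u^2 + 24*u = (u + 4)*(u^4 + 6*u^3 + 11*u^2 + 6*u) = (u + 1)*(u + 4)*(u^3 + 5*u^2 + 6*u) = (u + 1)*(u + 3)*(u + 4)*(u^2 + 2*u) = (u + 1)*(u + 2)*(u + 3)*(u + 4)*(u)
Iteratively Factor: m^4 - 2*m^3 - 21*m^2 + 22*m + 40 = (m + 4)*(m^3 - 6*m^2 + 3*m + 10) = (m - 5)*(m + 4)*(m^2 - m - 2) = (m - 5)*(m - 2)*(m + 4)*(m + 1)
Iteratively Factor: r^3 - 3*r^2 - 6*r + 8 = (r - 4)*(r^2 + r - 2) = (r - 4)*(r + 2)*(r - 1)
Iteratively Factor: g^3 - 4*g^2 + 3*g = (g)*(g^2 - 4*g + 3) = g*(g - 3)*(g - 1)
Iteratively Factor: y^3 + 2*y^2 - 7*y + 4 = (y - 1)*(y^2 + 3*y - 4) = (y - 1)^2*(y + 4)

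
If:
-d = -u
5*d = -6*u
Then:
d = 0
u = 0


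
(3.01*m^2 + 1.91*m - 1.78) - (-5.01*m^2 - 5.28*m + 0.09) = 8.02*m^2 + 7.19*m - 1.87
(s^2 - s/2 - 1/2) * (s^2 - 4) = s^4 - s^3/2 - 9*s^2/2 + 2*s + 2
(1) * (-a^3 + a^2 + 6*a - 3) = -a^3 + a^2 + 6*a - 3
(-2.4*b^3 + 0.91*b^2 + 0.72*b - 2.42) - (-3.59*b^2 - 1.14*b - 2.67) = -2.4*b^3 + 4.5*b^2 + 1.86*b + 0.25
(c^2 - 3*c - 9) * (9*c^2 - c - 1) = 9*c^4 - 28*c^3 - 79*c^2 + 12*c + 9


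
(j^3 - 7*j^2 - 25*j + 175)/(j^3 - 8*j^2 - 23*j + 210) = (j - 5)/(j - 6)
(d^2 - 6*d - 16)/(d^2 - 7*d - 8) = (d + 2)/(d + 1)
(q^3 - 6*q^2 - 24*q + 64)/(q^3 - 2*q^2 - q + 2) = (q^2 - 4*q - 32)/(q^2 - 1)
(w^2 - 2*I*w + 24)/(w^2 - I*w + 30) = (w + 4*I)/(w + 5*I)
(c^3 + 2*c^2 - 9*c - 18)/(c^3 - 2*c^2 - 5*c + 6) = (c + 3)/(c - 1)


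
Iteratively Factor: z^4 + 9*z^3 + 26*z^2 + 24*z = (z + 4)*(z^3 + 5*z^2 + 6*z) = (z + 3)*(z + 4)*(z^2 + 2*z) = (z + 2)*(z + 3)*(z + 4)*(z)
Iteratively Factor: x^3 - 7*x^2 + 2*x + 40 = (x - 4)*(x^2 - 3*x - 10) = (x - 4)*(x + 2)*(x - 5)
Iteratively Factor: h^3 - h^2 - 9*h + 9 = (h - 3)*(h^2 + 2*h - 3) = (h - 3)*(h - 1)*(h + 3)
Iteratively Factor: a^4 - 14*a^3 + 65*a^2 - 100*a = (a - 5)*(a^3 - 9*a^2 + 20*a) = (a - 5)^2*(a^2 - 4*a) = a*(a - 5)^2*(a - 4)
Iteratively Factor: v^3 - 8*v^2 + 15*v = (v - 5)*(v^2 - 3*v) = v*(v - 5)*(v - 3)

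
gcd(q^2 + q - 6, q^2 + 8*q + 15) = q + 3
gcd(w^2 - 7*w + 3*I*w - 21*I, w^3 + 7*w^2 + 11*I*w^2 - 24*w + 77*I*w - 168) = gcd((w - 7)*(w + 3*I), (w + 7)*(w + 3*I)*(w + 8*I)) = w + 3*I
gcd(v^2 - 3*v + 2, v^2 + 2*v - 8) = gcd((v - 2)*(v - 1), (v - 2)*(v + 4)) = v - 2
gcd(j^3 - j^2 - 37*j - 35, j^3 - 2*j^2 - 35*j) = j^2 - 2*j - 35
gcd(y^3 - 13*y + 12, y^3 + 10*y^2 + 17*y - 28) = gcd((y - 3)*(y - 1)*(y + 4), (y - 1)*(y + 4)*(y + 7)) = y^2 + 3*y - 4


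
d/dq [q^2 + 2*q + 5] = 2*q + 2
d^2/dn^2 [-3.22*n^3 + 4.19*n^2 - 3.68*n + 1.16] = 8.38 - 19.32*n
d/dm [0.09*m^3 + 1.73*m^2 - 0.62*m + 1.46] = 0.27*m^2 + 3.46*m - 0.62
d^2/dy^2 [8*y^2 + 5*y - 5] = 16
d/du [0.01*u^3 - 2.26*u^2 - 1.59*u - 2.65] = 0.03*u^2 - 4.52*u - 1.59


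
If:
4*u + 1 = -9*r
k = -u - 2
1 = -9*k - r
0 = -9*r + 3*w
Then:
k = -16/85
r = 59/85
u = -154/85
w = 177/85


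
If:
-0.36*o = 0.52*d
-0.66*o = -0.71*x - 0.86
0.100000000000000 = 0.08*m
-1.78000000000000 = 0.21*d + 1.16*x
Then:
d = 0.28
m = 1.25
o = -0.40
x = -1.58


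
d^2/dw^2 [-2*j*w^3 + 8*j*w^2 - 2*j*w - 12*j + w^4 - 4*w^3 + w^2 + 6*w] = -12*j*w + 16*j + 12*w^2 - 24*w + 2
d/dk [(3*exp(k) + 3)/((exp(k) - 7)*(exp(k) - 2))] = 3*(-exp(2*k) - 2*exp(k) + 23)*exp(k)/(exp(4*k) - 18*exp(3*k) + 109*exp(2*k) - 252*exp(k) + 196)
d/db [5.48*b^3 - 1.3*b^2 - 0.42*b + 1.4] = 16.44*b^2 - 2.6*b - 0.42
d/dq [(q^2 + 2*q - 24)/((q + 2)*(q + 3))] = 3*(q^2 + 20*q + 44)/(q^4 + 10*q^3 + 37*q^2 + 60*q + 36)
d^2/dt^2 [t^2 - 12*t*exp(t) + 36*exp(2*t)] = -12*t*exp(t) + 144*exp(2*t) - 24*exp(t) + 2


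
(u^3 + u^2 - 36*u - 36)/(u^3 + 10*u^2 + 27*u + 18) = (u - 6)/(u + 3)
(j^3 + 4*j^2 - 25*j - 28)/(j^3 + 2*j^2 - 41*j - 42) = (j - 4)/(j - 6)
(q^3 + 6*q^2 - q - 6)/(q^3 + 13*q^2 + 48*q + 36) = (q - 1)/(q + 6)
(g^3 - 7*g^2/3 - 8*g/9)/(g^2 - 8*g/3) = g + 1/3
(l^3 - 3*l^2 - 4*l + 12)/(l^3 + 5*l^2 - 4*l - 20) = (l - 3)/(l + 5)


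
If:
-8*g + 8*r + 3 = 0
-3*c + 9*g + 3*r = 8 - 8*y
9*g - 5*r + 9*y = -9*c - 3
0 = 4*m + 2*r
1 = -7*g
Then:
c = -7391/5544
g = -1/7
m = 29/112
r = -29/56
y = 395/462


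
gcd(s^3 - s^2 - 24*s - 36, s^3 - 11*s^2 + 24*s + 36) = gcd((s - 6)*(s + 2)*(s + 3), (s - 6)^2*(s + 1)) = s - 6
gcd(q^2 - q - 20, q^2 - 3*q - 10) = q - 5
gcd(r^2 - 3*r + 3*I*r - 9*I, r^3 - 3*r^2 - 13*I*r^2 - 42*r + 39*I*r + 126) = r - 3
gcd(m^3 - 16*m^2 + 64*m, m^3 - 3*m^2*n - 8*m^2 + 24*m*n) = m^2 - 8*m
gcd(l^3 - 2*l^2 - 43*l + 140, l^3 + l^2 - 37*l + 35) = l^2 + 2*l - 35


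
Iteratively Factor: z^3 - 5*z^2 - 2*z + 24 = (z - 4)*(z^2 - z - 6) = (z - 4)*(z + 2)*(z - 3)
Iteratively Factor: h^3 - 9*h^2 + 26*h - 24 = (h - 3)*(h^2 - 6*h + 8) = (h - 4)*(h - 3)*(h - 2)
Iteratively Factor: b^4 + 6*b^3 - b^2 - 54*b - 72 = (b + 3)*(b^3 + 3*b^2 - 10*b - 24) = (b + 2)*(b + 3)*(b^2 + b - 12) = (b + 2)*(b + 3)*(b + 4)*(b - 3)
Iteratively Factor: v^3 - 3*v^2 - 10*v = (v + 2)*(v^2 - 5*v) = (v - 5)*(v + 2)*(v)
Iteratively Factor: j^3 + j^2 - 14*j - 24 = (j + 3)*(j^2 - 2*j - 8) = (j - 4)*(j + 3)*(j + 2)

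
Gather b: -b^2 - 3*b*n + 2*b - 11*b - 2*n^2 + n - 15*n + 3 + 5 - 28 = -b^2 + b*(-3*n - 9) - 2*n^2 - 14*n - 20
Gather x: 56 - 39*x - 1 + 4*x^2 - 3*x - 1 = 4*x^2 - 42*x + 54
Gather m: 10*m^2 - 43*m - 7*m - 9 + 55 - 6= 10*m^2 - 50*m + 40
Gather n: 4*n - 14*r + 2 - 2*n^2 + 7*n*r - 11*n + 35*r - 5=-2*n^2 + n*(7*r - 7) + 21*r - 3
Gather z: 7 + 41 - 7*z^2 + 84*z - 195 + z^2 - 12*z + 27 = -6*z^2 + 72*z - 120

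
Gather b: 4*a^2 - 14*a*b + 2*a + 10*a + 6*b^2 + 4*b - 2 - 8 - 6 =4*a^2 + 12*a + 6*b^2 + b*(4 - 14*a) - 16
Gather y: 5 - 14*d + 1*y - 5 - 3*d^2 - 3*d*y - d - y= -3*d^2 - 3*d*y - 15*d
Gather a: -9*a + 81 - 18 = 63 - 9*a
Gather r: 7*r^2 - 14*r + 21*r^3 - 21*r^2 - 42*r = 21*r^3 - 14*r^2 - 56*r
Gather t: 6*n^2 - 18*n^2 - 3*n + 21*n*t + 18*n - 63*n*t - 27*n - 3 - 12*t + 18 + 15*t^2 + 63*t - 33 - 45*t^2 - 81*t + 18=-12*n^2 - 12*n - 30*t^2 + t*(-42*n - 30)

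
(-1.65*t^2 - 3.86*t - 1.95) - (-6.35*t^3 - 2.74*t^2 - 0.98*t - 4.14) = 6.35*t^3 + 1.09*t^2 - 2.88*t + 2.19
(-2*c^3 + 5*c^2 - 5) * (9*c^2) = -18*c^5 + 45*c^4 - 45*c^2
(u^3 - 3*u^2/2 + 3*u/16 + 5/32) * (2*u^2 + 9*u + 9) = 2*u^5 + 6*u^4 - 33*u^3/8 - 23*u^2/2 + 99*u/32 + 45/32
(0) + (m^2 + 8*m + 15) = m^2 + 8*m + 15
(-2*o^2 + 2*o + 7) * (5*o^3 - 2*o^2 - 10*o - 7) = -10*o^5 + 14*o^4 + 51*o^3 - 20*o^2 - 84*o - 49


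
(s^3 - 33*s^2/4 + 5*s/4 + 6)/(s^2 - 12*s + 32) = (4*s^2 - s - 3)/(4*(s - 4))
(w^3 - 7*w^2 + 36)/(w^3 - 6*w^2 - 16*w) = (w^2 - 9*w + 18)/(w*(w - 8))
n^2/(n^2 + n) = n/(n + 1)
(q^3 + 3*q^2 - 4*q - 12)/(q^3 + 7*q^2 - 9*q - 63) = (q^2 - 4)/(q^2 + 4*q - 21)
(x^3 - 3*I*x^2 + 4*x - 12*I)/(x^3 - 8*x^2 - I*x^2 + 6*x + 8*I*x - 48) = (x - 2*I)/(x - 8)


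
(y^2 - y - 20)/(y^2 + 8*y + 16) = (y - 5)/(y + 4)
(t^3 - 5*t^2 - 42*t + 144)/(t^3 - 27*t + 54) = (t - 8)/(t - 3)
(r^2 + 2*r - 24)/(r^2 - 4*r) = (r + 6)/r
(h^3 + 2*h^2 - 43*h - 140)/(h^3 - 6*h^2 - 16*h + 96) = (h^2 - 2*h - 35)/(h^2 - 10*h + 24)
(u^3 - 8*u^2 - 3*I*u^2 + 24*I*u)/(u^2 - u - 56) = u*(u - 3*I)/(u + 7)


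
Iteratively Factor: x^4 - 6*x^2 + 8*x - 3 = (x - 1)*(x^3 + x^2 - 5*x + 3) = (x - 1)*(x + 3)*(x^2 - 2*x + 1) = (x - 1)^2*(x + 3)*(x - 1)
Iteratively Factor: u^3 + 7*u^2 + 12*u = (u)*(u^2 + 7*u + 12) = u*(u + 4)*(u + 3)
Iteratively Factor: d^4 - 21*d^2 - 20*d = (d)*(d^3 - 21*d - 20) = d*(d + 1)*(d^2 - d - 20) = d*(d + 1)*(d + 4)*(d - 5)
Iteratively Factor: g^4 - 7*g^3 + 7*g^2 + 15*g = (g - 5)*(g^3 - 2*g^2 - 3*g) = (g - 5)*(g + 1)*(g^2 - 3*g) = (g - 5)*(g - 3)*(g + 1)*(g)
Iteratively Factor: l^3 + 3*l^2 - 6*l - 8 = (l + 1)*(l^2 + 2*l - 8) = (l - 2)*(l + 1)*(l + 4)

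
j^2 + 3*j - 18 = (j - 3)*(j + 6)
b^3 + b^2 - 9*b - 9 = (b - 3)*(b + 1)*(b + 3)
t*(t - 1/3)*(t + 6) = t^3 + 17*t^2/3 - 2*t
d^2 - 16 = (d - 4)*(d + 4)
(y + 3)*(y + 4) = y^2 + 7*y + 12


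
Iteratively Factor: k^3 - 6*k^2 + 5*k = (k - 1)*(k^2 - 5*k) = (k - 5)*(k - 1)*(k)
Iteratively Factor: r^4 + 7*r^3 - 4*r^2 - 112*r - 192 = (r - 4)*(r^3 + 11*r^2 + 40*r + 48) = (r - 4)*(r + 4)*(r^2 + 7*r + 12) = (r - 4)*(r + 4)^2*(r + 3)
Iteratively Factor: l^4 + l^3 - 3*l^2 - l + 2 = (l + 2)*(l^3 - l^2 - l + 1) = (l - 1)*(l + 2)*(l^2 - 1) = (l - 1)*(l + 1)*(l + 2)*(l - 1)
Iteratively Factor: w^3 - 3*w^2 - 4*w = (w - 4)*(w^2 + w) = (w - 4)*(w + 1)*(w)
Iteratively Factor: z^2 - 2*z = (z)*(z - 2)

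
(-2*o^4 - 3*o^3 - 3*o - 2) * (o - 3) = -2*o^5 + 3*o^4 + 9*o^3 - 3*o^2 + 7*o + 6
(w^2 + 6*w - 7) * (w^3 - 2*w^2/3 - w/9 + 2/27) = w^5 + 16*w^4/3 - 100*w^3/9 + 110*w^2/27 + 11*w/9 - 14/27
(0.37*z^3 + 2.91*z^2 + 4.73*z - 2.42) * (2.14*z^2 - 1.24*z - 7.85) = 0.7918*z^5 + 5.7686*z^4 + 3.6093*z^3 - 33.8875*z^2 - 34.1297*z + 18.997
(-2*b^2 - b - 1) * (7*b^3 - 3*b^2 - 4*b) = -14*b^5 - b^4 + 4*b^3 + 7*b^2 + 4*b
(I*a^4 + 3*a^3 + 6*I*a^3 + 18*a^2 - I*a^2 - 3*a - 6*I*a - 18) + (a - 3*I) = I*a^4 + 3*a^3 + 6*I*a^3 + 18*a^2 - I*a^2 - 2*a - 6*I*a - 18 - 3*I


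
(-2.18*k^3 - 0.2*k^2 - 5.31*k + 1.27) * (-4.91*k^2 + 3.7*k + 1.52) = 10.7038*k^5 - 7.084*k^4 + 22.0185*k^3 - 26.1867*k^2 - 3.3722*k + 1.9304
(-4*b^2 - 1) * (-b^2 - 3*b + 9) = 4*b^4 + 12*b^3 - 35*b^2 + 3*b - 9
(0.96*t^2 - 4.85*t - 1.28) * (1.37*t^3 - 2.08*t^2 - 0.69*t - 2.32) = 1.3152*t^5 - 8.6413*t^4 + 7.672*t^3 + 3.7817*t^2 + 12.1352*t + 2.9696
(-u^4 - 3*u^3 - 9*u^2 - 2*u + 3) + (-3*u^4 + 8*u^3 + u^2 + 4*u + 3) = -4*u^4 + 5*u^3 - 8*u^2 + 2*u + 6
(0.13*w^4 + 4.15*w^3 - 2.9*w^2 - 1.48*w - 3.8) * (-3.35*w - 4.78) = -0.4355*w^5 - 14.5239*w^4 - 10.122*w^3 + 18.82*w^2 + 19.8044*w + 18.164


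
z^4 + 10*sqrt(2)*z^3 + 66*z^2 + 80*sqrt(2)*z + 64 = (z + sqrt(2))^2*(z + 4*sqrt(2))^2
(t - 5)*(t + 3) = t^2 - 2*t - 15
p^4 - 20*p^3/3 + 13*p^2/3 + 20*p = p*(p - 5)*(p - 3)*(p + 4/3)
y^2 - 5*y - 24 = (y - 8)*(y + 3)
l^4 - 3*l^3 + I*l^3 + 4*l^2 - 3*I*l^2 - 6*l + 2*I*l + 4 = (l - 2)*(l + 2*I)*(-I*l + I)*(I*l + 1)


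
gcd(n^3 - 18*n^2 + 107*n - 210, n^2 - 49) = n - 7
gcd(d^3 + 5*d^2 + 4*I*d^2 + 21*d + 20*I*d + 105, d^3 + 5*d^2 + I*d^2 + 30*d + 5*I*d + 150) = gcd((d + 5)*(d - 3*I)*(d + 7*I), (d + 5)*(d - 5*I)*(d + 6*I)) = d + 5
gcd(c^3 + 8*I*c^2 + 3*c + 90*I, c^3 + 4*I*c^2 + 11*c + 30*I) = c^2 + 2*I*c + 15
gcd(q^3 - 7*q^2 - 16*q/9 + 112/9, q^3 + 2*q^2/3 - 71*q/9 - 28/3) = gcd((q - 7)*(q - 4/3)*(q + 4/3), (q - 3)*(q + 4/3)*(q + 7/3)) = q + 4/3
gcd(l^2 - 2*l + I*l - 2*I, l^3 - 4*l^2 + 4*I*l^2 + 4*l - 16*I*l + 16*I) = l - 2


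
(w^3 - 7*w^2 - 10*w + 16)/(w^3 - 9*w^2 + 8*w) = (w + 2)/w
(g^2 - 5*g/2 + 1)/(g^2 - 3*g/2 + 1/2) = (g - 2)/(g - 1)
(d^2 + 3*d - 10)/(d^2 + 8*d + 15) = (d - 2)/(d + 3)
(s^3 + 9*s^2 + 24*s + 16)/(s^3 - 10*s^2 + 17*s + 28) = (s^2 + 8*s + 16)/(s^2 - 11*s + 28)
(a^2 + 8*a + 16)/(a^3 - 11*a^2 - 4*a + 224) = (a + 4)/(a^2 - 15*a + 56)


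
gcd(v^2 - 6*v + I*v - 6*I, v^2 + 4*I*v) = 1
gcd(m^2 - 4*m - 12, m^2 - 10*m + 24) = m - 6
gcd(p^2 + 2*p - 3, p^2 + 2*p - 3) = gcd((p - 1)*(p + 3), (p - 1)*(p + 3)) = p^2 + 2*p - 3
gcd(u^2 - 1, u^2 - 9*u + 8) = u - 1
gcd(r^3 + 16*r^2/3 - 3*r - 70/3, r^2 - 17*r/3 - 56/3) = r + 7/3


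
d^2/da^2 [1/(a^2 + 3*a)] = 2*(-a*(a + 3) + (2*a + 3)^2)/(a^3*(a + 3)^3)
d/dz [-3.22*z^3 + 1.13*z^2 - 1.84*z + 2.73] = -9.66*z^2 + 2.26*z - 1.84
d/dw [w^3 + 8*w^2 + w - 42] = 3*w^2 + 16*w + 1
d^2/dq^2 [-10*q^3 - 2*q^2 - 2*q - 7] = -60*q - 4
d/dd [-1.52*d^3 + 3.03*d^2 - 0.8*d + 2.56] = -4.56*d^2 + 6.06*d - 0.8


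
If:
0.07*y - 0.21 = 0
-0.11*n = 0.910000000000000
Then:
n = -8.27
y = 3.00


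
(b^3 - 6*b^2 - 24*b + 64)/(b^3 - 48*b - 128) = (b - 2)/(b + 4)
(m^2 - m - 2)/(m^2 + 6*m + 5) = (m - 2)/(m + 5)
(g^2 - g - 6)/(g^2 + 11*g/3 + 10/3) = 3*(g - 3)/(3*g + 5)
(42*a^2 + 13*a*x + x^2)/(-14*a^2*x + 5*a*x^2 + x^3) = (6*a + x)/(x*(-2*a + x))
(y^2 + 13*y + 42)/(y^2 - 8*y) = (y^2 + 13*y + 42)/(y*(y - 8))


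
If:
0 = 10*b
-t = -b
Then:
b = 0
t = 0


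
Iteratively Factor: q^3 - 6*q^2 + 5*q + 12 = (q + 1)*(q^2 - 7*q + 12) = (q - 4)*(q + 1)*(q - 3)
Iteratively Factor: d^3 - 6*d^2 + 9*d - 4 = (d - 1)*(d^2 - 5*d + 4) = (d - 1)^2*(d - 4)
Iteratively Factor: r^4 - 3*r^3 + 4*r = (r + 1)*(r^3 - 4*r^2 + 4*r) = r*(r + 1)*(r^2 - 4*r + 4) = r*(r - 2)*(r + 1)*(r - 2)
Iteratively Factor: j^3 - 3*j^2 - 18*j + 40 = (j - 5)*(j^2 + 2*j - 8) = (j - 5)*(j - 2)*(j + 4)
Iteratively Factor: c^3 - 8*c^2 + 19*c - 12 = (c - 3)*(c^2 - 5*c + 4) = (c - 4)*(c - 3)*(c - 1)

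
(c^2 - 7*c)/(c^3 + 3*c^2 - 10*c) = (c - 7)/(c^2 + 3*c - 10)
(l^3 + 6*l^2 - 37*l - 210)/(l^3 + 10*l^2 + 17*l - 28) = (l^2 - l - 30)/(l^2 + 3*l - 4)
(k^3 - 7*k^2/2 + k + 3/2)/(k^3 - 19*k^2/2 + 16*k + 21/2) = (k - 1)/(k - 7)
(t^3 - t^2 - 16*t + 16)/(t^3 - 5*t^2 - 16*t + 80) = (t - 1)/(t - 5)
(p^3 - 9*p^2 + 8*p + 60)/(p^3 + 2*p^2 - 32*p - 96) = (p^2 - 3*p - 10)/(p^2 + 8*p + 16)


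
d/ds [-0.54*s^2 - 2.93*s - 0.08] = -1.08*s - 2.93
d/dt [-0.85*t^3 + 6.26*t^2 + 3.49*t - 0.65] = -2.55*t^2 + 12.52*t + 3.49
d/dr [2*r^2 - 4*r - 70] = 4*r - 4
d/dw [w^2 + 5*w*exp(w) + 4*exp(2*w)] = 5*w*exp(w) + 2*w + 8*exp(2*w) + 5*exp(w)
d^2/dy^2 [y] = 0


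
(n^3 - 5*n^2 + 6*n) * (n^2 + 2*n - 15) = n^5 - 3*n^4 - 19*n^3 + 87*n^2 - 90*n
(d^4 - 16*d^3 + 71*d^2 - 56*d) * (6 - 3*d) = -3*d^5 + 54*d^4 - 309*d^3 + 594*d^2 - 336*d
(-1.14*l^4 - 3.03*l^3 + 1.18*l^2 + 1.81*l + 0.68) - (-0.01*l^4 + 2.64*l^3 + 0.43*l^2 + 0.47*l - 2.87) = -1.13*l^4 - 5.67*l^3 + 0.75*l^2 + 1.34*l + 3.55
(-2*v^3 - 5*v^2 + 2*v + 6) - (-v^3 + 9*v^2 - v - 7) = -v^3 - 14*v^2 + 3*v + 13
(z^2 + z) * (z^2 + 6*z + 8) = z^4 + 7*z^3 + 14*z^2 + 8*z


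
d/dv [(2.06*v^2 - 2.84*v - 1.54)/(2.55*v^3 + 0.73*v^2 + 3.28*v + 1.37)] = (-5.253*v^4 + 14.484*v^3 + 20.611*v^2 + 7.8928*v + 1.1604)/(6.5025*v^6 + 3.723*v^5 + 17.2609*v^4 + 11.7758*v^3 + 12.7586*v^2 + 8.9872*v + 1.8769)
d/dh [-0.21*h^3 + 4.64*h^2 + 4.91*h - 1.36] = -0.63*h^2 + 9.28*h + 4.91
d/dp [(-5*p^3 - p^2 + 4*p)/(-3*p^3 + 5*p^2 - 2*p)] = 2*(-14*p^2 + 22*p - 9)/(9*p^4 - 30*p^3 + 37*p^2 - 20*p + 4)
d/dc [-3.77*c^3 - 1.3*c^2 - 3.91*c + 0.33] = -11.31*c^2 - 2.6*c - 3.91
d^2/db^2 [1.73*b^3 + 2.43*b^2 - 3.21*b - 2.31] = 10.38*b + 4.86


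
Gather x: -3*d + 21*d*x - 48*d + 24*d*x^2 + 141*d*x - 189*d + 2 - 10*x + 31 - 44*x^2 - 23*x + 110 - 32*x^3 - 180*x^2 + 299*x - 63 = -240*d - 32*x^3 + x^2*(24*d - 224) + x*(162*d + 266) + 80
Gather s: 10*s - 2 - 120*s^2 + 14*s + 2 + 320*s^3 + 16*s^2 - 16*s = 320*s^3 - 104*s^2 + 8*s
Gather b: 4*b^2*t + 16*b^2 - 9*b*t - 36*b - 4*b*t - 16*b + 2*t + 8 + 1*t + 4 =b^2*(4*t + 16) + b*(-13*t - 52) + 3*t + 12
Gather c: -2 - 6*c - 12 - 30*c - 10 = -36*c - 24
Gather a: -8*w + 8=8 - 8*w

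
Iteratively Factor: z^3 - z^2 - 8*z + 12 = (z + 3)*(z^2 - 4*z + 4) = (z - 2)*(z + 3)*(z - 2)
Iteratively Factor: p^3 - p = (p - 1)*(p^2 + p) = p*(p - 1)*(p + 1)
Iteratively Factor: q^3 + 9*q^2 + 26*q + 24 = (q + 4)*(q^2 + 5*q + 6) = (q + 3)*(q + 4)*(q + 2)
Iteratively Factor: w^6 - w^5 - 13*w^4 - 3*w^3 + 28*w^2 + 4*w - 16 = (w - 1)*(w^5 - 13*w^3 - 16*w^2 + 12*w + 16) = (w - 1)*(w + 1)*(w^4 - w^3 - 12*w^2 - 4*w + 16) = (w - 4)*(w - 1)*(w + 1)*(w^3 + 3*w^2 - 4) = (w - 4)*(w - 1)^2*(w + 1)*(w^2 + 4*w + 4) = (w - 4)*(w - 1)^2*(w + 1)*(w + 2)*(w + 2)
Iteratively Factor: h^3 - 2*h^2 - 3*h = (h + 1)*(h^2 - 3*h) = (h - 3)*(h + 1)*(h)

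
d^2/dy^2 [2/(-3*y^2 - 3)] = 4*(1 - 3*y^2)/(3*(y^2 + 1)^3)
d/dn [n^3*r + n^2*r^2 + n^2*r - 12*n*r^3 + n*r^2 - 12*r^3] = r*(3*n^2 + 2*n*r + 2*n - 12*r^2 + r)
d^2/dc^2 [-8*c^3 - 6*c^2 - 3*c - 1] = -48*c - 12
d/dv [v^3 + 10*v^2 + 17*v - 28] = 3*v^2 + 20*v + 17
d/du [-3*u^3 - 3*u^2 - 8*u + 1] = -9*u^2 - 6*u - 8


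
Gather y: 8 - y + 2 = 10 - y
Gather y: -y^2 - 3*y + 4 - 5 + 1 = -y^2 - 3*y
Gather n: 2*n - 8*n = -6*n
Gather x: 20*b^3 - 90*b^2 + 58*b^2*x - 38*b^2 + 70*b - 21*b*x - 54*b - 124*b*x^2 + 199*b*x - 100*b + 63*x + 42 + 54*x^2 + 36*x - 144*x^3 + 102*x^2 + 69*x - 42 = 20*b^3 - 128*b^2 - 84*b - 144*x^3 + x^2*(156 - 124*b) + x*(58*b^2 + 178*b + 168)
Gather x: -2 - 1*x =-x - 2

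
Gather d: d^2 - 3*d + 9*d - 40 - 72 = d^2 + 6*d - 112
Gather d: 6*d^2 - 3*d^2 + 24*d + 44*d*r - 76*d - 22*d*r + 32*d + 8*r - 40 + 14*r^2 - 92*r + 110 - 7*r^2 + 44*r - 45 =3*d^2 + d*(22*r - 20) + 7*r^2 - 40*r + 25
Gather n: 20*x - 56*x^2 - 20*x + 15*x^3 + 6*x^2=15*x^3 - 50*x^2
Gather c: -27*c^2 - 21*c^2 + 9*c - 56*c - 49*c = -48*c^2 - 96*c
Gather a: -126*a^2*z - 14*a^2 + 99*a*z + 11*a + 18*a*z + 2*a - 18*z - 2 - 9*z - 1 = a^2*(-126*z - 14) + a*(117*z + 13) - 27*z - 3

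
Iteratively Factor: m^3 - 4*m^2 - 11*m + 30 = (m - 5)*(m^2 + m - 6) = (m - 5)*(m - 2)*(m + 3)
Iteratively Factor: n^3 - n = (n + 1)*(n^2 - n) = n*(n + 1)*(n - 1)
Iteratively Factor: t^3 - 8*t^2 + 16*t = (t - 4)*(t^2 - 4*t) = t*(t - 4)*(t - 4)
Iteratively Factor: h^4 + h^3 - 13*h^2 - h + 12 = (h - 3)*(h^3 + 4*h^2 - h - 4) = (h - 3)*(h + 4)*(h^2 - 1) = (h - 3)*(h - 1)*(h + 4)*(h + 1)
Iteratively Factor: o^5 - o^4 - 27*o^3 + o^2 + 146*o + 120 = (o - 3)*(o^4 + 2*o^3 - 21*o^2 - 62*o - 40) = (o - 3)*(o + 4)*(o^3 - 2*o^2 - 13*o - 10) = (o - 5)*(o - 3)*(o + 4)*(o^2 + 3*o + 2) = (o - 5)*(o - 3)*(o + 2)*(o + 4)*(o + 1)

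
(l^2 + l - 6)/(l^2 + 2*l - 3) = (l - 2)/(l - 1)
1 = 1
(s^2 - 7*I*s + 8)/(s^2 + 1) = (s - 8*I)/(s - I)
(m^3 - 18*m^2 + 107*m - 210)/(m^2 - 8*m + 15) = (m^2 - 13*m + 42)/(m - 3)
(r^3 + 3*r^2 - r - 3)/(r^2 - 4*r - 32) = (-r^3 - 3*r^2 + r + 3)/(-r^2 + 4*r + 32)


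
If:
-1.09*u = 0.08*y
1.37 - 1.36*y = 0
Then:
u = -0.07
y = 1.01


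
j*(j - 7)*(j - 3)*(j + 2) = j^4 - 8*j^3 + j^2 + 42*j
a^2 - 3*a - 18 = (a - 6)*(a + 3)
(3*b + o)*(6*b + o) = 18*b^2 + 9*b*o + o^2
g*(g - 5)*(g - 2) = g^3 - 7*g^2 + 10*g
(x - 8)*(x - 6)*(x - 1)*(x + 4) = x^4 - 11*x^3 + 2*x^2 + 200*x - 192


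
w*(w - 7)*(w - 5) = w^3 - 12*w^2 + 35*w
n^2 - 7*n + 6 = (n - 6)*(n - 1)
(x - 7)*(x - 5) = x^2 - 12*x + 35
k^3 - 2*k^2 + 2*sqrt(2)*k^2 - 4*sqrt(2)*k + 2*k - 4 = (k - 2)*(k + sqrt(2))^2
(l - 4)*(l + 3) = l^2 - l - 12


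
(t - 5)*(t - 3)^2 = t^3 - 11*t^2 + 39*t - 45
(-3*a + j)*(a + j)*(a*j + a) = -3*a^3*j - 3*a^3 - 2*a^2*j^2 - 2*a^2*j + a*j^3 + a*j^2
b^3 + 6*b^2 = b^2*(b + 6)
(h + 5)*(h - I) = h^2 + 5*h - I*h - 5*I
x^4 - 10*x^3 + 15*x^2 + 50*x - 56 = (x - 7)*(x - 4)*(x - 1)*(x + 2)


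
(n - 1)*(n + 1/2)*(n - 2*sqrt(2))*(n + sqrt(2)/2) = n^4 - 3*sqrt(2)*n^3/2 - n^3/2 - 5*n^2/2 + 3*sqrt(2)*n^2/4 + n + 3*sqrt(2)*n/4 + 1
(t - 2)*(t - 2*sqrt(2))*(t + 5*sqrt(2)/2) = t^3 - 2*t^2 + sqrt(2)*t^2/2 - 10*t - sqrt(2)*t + 20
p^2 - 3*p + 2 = (p - 2)*(p - 1)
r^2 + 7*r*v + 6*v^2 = (r + v)*(r + 6*v)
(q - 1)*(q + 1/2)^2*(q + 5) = q^4 + 5*q^3 - 3*q^2/4 - 4*q - 5/4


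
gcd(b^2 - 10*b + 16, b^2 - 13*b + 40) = b - 8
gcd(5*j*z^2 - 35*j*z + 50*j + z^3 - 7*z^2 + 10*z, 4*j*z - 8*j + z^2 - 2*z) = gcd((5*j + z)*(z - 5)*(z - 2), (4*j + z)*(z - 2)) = z - 2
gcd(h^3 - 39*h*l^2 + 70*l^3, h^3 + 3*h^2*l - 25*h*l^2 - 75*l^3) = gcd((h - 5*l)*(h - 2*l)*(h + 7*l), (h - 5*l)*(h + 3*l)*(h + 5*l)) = h - 5*l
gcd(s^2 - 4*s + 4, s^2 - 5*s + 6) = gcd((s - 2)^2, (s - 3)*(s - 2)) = s - 2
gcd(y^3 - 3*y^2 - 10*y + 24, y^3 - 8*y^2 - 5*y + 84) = y^2 - y - 12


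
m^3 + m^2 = m^2*(m + 1)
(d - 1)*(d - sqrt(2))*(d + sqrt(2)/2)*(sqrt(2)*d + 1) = sqrt(2)*d^4 - sqrt(2)*d^3 - 3*sqrt(2)*d^2/2 - d + 3*sqrt(2)*d/2 + 1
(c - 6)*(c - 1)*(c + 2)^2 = c^4 - 3*c^3 - 18*c^2 - 4*c + 24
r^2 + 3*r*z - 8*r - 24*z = (r - 8)*(r + 3*z)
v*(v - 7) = v^2 - 7*v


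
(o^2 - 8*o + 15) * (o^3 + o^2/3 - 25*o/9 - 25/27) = o^5 - 23*o^4/3 + 86*o^3/9 + 710*o^2/27 - 925*o/27 - 125/9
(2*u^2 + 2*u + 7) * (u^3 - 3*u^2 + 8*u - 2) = 2*u^5 - 4*u^4 + 17*u^3 - 9*u^2 + 52*u - 14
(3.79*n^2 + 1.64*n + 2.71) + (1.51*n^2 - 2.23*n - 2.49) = 5.3*n^2 - 0.59*n + 0.22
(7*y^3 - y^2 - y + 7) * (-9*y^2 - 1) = -63*y^5 + 9*y^4 + 2*y^3 - 62*y^2 + y - 7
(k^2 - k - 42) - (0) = k^2 - k - 42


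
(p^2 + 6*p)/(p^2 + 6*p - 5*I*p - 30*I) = p/(p - 5*I)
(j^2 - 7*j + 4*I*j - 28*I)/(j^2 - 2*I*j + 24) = (j - 7)/(j - 6*I)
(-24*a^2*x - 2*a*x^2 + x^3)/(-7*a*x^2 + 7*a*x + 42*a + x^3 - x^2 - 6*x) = x*(24*a^2 + 2*a*x - x^2)/(7*a*x^2 - 7*a*x - 42*a - x^3 + x^2 + 6*x)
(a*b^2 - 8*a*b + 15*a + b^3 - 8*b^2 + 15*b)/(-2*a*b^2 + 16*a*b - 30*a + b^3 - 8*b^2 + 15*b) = (-a - b)/(2*a - b)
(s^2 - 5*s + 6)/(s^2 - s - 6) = (s - 2)/(s + 2)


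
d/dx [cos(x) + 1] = -sin(x)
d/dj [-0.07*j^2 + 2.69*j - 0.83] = 2.69 - 0.14*j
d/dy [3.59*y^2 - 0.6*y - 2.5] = 7.18*y - 0.6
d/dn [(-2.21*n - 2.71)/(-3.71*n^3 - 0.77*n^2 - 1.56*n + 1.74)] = (8.1991*n^3 + 1.7017*n^2 + 3.4476*n - (2.21*n + 2.71)*(11.13*n^2 + 1.54*n + 1.56) - 3.8454)/(3.71*n^3 + 0.77*n^2 + 1.56*n - 1.74)^2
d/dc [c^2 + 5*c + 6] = 2*c + 5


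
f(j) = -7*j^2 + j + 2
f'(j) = 1 - 14*j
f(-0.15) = 1.69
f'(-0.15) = 3.10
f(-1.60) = -17.52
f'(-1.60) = 23.40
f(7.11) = -344.75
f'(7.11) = -98.54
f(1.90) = -21.37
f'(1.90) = -25.60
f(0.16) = 1.98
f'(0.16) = -1.24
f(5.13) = -177.09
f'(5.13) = -70.82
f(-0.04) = 1.95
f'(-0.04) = 1.56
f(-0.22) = 1.44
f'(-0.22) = 4.08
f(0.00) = 2.00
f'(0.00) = 1.00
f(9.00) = -556.00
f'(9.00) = -125.00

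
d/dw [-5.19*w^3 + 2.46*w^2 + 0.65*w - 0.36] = -15.57*w^2 + 4.92*w + 0.65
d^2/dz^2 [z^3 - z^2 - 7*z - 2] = 6*z - 2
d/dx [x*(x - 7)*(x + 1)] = 3*x^2 - 12*x - 7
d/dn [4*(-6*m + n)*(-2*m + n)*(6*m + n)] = -144*m^2 - 16*m*n + 12*n^2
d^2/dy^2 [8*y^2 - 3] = 16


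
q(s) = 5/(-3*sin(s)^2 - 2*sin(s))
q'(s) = 5*(6*sin(s)*cos(s) + 2*cos(s))/(-3*sin(s)^2 - 2*sin(s))^2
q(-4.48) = -1.04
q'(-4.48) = -0.39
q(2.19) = -1.38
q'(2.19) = -1.53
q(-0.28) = 15.45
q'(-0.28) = 15.69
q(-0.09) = 32.15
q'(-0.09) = 300.74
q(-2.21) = -15.28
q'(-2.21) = 78.43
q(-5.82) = -3.35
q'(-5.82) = 9.40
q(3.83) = 83.66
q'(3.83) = 1958.53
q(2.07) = -1.23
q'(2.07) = -1.05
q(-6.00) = -6.30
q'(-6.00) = 28.06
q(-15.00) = 156.48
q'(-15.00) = 7075.12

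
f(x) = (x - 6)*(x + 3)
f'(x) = 2*x - 3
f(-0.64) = -15.67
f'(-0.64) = -4.28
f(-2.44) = -4.73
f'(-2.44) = -7.88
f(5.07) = -7.51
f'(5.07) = 7.14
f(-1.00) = -14.00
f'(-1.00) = -5.00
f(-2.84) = -1.41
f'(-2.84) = -8.68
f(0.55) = -19.35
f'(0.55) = -1.90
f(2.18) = -19.79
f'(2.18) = 1.36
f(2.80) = -18.56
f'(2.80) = 2.60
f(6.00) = 0.00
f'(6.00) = 9.00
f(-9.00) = 90.00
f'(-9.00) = -21.00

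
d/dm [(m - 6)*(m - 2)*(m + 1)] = 3*m^2 - 14*m + 4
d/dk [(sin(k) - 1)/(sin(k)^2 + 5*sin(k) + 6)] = (2*sin(k) + cos(k)^2 + 10)*cos(k)/(sin(k)^2 + 5*sin(k) + 6)^2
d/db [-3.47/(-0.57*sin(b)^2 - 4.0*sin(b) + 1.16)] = -(3.9558*sin(b) + 13.88)*cos(b)/(0.57*sin(b)^2 + 4.0*sin(b) - 1.16)^2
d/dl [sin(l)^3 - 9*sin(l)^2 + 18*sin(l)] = 3*(sin(l)^2 - 6*sin(l) + 6)*cos(l)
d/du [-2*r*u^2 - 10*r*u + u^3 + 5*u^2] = -4*r*u - 10*r + 3*u^2 + 10*u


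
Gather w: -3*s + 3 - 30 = -3*s - 27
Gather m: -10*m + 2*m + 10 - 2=8 - 8*m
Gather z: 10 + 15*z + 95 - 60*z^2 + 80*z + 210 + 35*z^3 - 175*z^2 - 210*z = 35*z^3 - 235*z^2 - 115*z + 315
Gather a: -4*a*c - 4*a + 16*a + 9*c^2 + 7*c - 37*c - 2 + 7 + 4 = a*(12 - 4*c) + 9*c^2 - 30*c + 9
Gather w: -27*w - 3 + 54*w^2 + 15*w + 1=54*w^2 - 12*w - 2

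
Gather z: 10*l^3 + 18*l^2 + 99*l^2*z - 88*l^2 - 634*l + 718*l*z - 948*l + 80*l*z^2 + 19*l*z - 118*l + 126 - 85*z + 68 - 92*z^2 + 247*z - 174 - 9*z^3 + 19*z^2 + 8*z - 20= 10*l^3 - 70*l^2 - 1700*l - 9*z^3 + z^2*(80*l - 73) + z*(99*l^2 + 737*l + 170)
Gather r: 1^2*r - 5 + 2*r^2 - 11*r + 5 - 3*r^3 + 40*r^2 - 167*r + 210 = -3*r^3 + 42*r^2 - 177*r + 210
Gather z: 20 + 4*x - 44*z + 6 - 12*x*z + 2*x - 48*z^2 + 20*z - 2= 6*x - 48*z^2 + z*(-12*x - 24) + 24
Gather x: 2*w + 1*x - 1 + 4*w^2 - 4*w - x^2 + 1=4*w^2 - 2*w - x^2 + x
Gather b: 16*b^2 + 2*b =16*b^2 + 2*b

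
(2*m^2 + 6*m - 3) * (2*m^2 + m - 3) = 4*m^4 + 14*m^3 - 6*m^2 - 21*m + 9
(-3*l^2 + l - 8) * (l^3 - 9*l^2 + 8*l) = -3*l^5 + 28*l^4 - 41*l^3 + 80*l^2 - 64*l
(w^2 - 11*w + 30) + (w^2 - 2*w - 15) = 2*w^2 - 13*w + 15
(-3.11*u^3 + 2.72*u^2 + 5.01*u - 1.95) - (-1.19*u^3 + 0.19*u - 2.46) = -1.92*u^3 + 2.72*u^2 + 4.82*u + 0.51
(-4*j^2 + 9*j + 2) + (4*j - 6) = -4*j^2 + 13*j - 4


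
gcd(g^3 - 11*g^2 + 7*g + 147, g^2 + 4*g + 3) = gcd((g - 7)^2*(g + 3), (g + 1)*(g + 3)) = g + 3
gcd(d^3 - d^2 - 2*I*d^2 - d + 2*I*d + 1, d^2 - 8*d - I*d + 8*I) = d - I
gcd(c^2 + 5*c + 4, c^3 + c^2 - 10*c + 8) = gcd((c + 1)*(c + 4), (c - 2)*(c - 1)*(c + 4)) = c + 4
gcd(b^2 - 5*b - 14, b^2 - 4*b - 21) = b - 7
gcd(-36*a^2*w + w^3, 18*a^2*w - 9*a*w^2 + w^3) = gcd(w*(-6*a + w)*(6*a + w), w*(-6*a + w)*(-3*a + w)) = -6*a*w + w^2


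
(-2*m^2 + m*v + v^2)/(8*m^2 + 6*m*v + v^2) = (-m + v)/(4*m + v)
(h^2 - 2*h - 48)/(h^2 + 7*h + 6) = (h - 8)/(h + 1)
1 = 1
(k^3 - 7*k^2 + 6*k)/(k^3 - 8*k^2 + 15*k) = (k^2 - 7*k + 6)/(k^2 - 8*k + 15)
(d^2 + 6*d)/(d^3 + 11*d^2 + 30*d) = 1/(d + 5)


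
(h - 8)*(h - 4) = h^2 - 12*h + 32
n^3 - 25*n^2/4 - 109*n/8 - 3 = (n - 8)*(n + 1/4)*(n + 3/2)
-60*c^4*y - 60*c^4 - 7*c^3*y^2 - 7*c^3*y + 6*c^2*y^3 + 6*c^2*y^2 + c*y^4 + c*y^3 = (-3*c + y)*(4*c + y)*(5*c + y)*(c*y + c)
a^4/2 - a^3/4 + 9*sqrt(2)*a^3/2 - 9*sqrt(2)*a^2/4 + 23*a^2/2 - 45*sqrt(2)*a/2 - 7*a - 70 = (a/2 + 1)*(a - 5/2)*(a + 2*sqrt(2))*(a + 7*sqrt(2))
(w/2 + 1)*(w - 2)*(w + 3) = w^3/2 + 3*w^2/2 - 2*w - 6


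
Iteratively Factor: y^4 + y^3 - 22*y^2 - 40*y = (y + 2)*(y^3 - y^2 - 20*y) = (y - 5)*(y + 2)*(y^2 + 4*y) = (y - 5)*(y + 2)*(y + 4)*(y)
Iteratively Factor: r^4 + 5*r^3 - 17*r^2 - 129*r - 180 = (r + 4)*(r^3 + r^2 - 21*r - 45) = (r + 3)*(r + 4)*(r^2 - 2*r - 15) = (r + 3)^2*(r + 4)*(r - 5)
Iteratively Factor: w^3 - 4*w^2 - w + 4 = (w - 1)*(w^2 - 3*w - 4) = (w - 4)*(w - 1)*(w + 1)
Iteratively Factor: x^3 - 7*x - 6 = (x + 1)*(x^2 - x - 6) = (x + 1)*(x + 2)*(x - 3)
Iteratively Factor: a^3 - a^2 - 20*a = (a)*(a^2 - a - 20) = a*(a - 5)*(a + 4)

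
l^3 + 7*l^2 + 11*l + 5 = (l + 1)^2*(l + 5)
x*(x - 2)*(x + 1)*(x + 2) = x^4 + x^3 - 4*x^2 - 4*x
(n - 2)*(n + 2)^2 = n^3 + 2*n^2 - 4*n - 8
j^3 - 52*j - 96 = (j - 8)*(j + 2)*(j + 6)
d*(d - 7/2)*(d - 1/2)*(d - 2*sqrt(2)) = d^4 - 4*d^3 - 2*sqrt(2)*d^3 + 7*d^2/4 + 8*sqrt(2)*d^2 - 7*sqrt(2)*d/2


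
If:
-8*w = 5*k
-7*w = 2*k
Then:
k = 0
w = 0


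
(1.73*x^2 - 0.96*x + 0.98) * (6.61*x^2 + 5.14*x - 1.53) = 11.4353*x^4 + 2.5466*x^3 - 1.1035*x^2 + 6.506*x - 1.4994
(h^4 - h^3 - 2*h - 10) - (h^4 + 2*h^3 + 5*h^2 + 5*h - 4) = -3*h^3 - 5*h^2 - 7*h - 6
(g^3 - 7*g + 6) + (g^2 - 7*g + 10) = g^3 + g^2 - 14*g + 16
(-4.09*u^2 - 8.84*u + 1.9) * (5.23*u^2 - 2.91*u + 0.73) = -21.3907*u^4 - 34.3313*u^3 + 32.6757*u^2 - 11.9822*u + 1.387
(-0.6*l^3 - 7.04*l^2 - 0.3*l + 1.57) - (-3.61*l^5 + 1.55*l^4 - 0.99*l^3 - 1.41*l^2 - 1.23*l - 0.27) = 3.61*l^5 - 1.55*l^4 + 0.39*l^3 - 5.63*l^2 + 0.93*l + 1.84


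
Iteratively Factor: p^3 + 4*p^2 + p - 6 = (p + 2)*(p^2 + 2*p - 3) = (p + 2)*(p + 3)*(p - 1)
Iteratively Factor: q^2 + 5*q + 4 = (q + 4)*(q + 1)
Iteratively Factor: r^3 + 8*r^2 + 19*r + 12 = (r + 4)*(r^2 + 4*r + 3) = (r + 3)*(r + 4)*(r + 1)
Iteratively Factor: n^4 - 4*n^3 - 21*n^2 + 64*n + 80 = (n - 4)*(n^3 - 21*n - 20) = (n - 4)*(n + 1)*(n^2 - n - 20) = (n - 5)*(n - 4)*(n + 1)*(n + 4)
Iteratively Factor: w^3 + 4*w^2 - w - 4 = (w - 1)*(w^2 + 5*w + 4) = (w - 1)*(w + 1)*(w + 4)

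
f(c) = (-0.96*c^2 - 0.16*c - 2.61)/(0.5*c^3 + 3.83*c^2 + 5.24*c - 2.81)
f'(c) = (-1.92*c - 0.16)/(0.5*c^3 + 3.83*c^2 + 5.24*c - 2.81) + (-1.5*c^2 - 7.66*c - 5.24)*(-0.96*c^2 - 0.16*c - 2.61)/(0.5*c^3 + 3.83*c^2 + 5.24*c - 2.81)^2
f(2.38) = -0.22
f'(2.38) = 0.06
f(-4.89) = -5.29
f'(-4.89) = 6.09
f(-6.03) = 7.66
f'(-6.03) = 19.41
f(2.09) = -0.24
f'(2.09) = 0.09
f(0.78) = -0.86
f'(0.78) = 2.29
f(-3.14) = -3.83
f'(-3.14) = -3.16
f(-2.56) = -17.43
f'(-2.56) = -152.58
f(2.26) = -0.23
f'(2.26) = 0.07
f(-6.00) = 8.29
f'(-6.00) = 22.58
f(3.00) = -0.19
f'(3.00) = 0.03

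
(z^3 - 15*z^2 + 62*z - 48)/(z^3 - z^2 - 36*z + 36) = (z - 8)/(z + 6)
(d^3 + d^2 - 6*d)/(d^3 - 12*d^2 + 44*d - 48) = d*(d + 3)/(d^2 - 10*d + 24)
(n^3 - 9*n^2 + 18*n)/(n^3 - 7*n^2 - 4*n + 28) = n*(n^2 - 9*n + 18)/(n^3 - 7*n^2 - 4*n + 28)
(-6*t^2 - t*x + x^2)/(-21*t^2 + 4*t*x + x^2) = (2*t + x)/(7*t + x)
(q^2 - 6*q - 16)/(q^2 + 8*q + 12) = (q - 8)/(q + 6)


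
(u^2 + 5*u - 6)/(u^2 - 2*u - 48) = (u - 1)/(u - 8)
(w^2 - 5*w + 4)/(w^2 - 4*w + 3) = (w - 4)/(w - 3)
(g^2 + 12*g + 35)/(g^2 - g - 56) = (g + 5)/(g - 8)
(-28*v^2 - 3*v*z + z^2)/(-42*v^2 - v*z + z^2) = (4*v + z)/(6*v + z)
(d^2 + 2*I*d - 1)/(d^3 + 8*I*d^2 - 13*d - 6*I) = 1/(d + 6*I)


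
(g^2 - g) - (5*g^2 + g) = -4*g^2 - 2*g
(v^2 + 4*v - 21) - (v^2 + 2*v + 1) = 2*v - 22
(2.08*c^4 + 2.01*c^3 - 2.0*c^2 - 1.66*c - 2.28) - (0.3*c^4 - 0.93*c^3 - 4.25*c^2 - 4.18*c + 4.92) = 1.78*c^4 + 2.94*c^3 + 2.25*c^2 + 2.52*c - 7.2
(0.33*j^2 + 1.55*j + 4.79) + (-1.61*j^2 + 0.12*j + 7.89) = -1.28*j^2 + 1.67*j + 12.68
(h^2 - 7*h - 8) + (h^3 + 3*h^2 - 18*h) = h^3 + 4*h^2 - 25*h - 8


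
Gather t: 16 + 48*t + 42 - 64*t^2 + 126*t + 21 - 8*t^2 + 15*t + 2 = -72*t^2 + 189*t + 81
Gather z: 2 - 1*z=2 - z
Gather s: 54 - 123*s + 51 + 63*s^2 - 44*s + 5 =63*s^2 - 167*s + 110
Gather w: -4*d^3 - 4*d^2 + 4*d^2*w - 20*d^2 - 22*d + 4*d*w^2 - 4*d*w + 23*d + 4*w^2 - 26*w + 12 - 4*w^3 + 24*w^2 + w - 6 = -4*d^3 - 24*d^2 + d - 4*w^3 + w^2*(4*d + 28) + w*(4*d^2 - 4*d - 25) + 6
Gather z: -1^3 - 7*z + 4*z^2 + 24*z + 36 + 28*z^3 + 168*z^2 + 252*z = 28*z^3 + 172*z^2 + 269*z + 35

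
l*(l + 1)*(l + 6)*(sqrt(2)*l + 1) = sqrt(2)*l^4 + l^3 + 7*sqrt(2)*l^3 + 7*l^2 + 6*sqrt(2)*l^2 + 6*l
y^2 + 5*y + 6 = (y + 2)*(y + 3)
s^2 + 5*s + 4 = (s + 1)*(s + 4)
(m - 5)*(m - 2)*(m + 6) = m^3 - m^2 - 32*m + 60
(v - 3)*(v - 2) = v^2 - 5*v + 6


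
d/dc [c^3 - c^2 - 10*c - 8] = 3*c^2 - 2*c - 10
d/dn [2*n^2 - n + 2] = 4*n - 1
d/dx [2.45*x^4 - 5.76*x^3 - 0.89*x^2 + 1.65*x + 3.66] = 9.8*x^3 - 17.28*x^2 - 1.78*x + 1.65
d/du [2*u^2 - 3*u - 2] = 4*u - 3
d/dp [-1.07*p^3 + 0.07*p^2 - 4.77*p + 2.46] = -3.21*p^2 + 0.14*p - 4.77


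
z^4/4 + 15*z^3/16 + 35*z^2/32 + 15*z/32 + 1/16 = (z/4 + 1/4)*(z + 1/4)*(z + 1/2)*(z + 2)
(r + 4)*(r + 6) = r^2 + 10*r + 24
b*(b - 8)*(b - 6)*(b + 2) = b^4 - 12*b^3 + 20*b^2 + 96*b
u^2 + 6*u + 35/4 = (u + 5/2)*(u + 7/2)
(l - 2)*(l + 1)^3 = l^4 + l^3 - 3*l^2 - 5*l - 2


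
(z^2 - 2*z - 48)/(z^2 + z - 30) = (z - 8)/(z - 5)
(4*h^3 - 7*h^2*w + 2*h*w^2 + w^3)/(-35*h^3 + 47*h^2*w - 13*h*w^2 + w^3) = (-4*h^2 + 3*h*w + w^2)/(35*h^2 - 12*h*w + w^2)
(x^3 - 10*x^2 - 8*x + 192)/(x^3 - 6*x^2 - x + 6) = (x^2 - 4*x - 32)/(x^2 - 1)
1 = 1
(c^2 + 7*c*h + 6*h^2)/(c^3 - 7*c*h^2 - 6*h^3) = (c + 6*h)/(c^2 - c*h - 6*h^2)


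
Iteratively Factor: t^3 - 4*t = (t)*(t^2 - 4) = t*(t - 2)*(t + 2)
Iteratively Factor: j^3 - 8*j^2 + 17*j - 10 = (j - 5)*(j^2 - 3*j + 2) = (j - 5)*(j - 1)*(j - 2)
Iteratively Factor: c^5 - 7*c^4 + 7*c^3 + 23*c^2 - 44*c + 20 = (c - 5)*(c^4 - 2*c^3 - 3*c^2 + 8*c - 4) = (c - 5)*(c + 2)*(c^3 - 4*c^2 + 5*c - 2) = (c - 5)*(c - 2)*(c + 2)*(c^2 - 2*c + 1) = (c - 5)*(c - 2)*(c - 1)*(c + 2)*(c - 1)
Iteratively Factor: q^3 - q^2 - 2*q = (q)*(q^2 - q - 2) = q*(q + 1)*(q - 2)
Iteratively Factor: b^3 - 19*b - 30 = (b - 5)*(b^2 + 5*b + 6) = (b - 5)*(b + 2)*(b + 3)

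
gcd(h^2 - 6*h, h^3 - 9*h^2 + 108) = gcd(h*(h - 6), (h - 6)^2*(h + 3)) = h - 6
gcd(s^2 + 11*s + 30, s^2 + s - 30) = s + 6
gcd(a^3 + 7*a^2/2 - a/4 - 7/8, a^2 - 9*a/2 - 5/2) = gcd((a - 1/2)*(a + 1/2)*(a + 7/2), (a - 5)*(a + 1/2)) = a + 1/2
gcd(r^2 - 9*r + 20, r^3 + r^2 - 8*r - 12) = 1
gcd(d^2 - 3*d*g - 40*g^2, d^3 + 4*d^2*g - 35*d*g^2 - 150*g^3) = d + 5*g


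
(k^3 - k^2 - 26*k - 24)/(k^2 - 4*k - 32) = (k^2 - 5*k - 6)/(k - 8)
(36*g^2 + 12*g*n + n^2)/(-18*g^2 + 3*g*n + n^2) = (-6*g - n)/(3*g - n)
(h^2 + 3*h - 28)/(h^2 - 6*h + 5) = (h^2 + 3*h - 28)/(h^2 - 6*h + 5)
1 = 1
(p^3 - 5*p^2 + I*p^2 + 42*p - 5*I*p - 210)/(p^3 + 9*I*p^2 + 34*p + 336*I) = (p - 5)/(p + 8*I)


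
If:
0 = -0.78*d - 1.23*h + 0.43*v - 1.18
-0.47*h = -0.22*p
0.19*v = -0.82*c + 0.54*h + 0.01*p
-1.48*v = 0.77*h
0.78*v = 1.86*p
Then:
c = 0.00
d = -1.51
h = 0.00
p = 0.00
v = 0.00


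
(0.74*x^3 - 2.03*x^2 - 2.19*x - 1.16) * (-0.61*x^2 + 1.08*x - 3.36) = -0.4514*x^5 + 2.0375*x^4 - 3.3429*x^3 + 5.1632*x^2 + 6.1056*x + 3.8976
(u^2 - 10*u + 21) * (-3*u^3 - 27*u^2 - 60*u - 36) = -3*u^5 + 3*u^4 + 147*u^3 - 3*u^2 - 900*u - 756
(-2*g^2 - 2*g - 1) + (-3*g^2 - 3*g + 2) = -5*g^2 - 5*g + 1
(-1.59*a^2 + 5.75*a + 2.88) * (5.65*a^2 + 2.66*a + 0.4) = -8.9835*a^4 + 28.2581*a^3 + 30.931*a^2 + 9.9608*a + 1.152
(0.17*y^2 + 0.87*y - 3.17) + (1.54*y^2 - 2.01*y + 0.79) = 1.71*y^2 - 1.14*y - 2.38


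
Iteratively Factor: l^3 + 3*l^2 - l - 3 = (l - 1)*(l^2 + 4*l + 3) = (l - 1)*(l + 3)*(l + 1)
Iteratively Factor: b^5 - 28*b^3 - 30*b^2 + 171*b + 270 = (b - 5)*(b^4 + 5*b^3 - 3*b^2 - 45*b - 54) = (b - 5)*(b + 3)*(b^3 + 2*b^2 - 9*b - 18) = (b - 5)*(b - 3)*(b + 3)*(b^2 + 5*b + 6) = (b - 5)*(b - 3)*(b + 3)^2*(b + 2)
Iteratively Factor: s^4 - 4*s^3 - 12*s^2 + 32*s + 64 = (s + 2)*(s^3 - 6*s^2 + 32) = (s + 2)^2*(s^2 - 8*s + 16) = (s - 4)*(s + 2)^2*(s - 4)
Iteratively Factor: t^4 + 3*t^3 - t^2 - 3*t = (t + 3)*(t^3 - t) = (t - 1)*(t + 3)*(t^2 + t) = t*(t - 1)*(t + 3)*(t + 1)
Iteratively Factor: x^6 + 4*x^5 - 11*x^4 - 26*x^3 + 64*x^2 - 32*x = (x - 1)*(x^5 + 5*x^4 - 6*x^3 - 32*x^2 + 32*x) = (x - 1)*(x + 4)*(x^4 + x^3 - 10*x^2 + 8*x) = x*(x - 1)*(x + 4)*(x^3 + x^2 - 10*x + 8) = x*(x - 2)*(x - 1)*(x + 4)*(x^2 + 3*x - 4) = x*(x - 2)*(x - 1)*(x + 4)^2*(x - 1)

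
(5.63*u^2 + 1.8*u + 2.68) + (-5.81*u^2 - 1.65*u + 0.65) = -0.18*u^2 + 0.15*u + 3.33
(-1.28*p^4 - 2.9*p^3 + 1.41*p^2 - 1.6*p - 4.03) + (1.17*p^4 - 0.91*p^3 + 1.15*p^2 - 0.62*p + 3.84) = -0.11*p^4 - 3.81*p^3 + 2.56*p^2 - 2.22*p - 0.19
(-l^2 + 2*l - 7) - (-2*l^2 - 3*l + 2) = l^2 + 5*l - 9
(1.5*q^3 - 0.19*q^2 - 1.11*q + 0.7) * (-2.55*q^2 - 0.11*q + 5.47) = -3.825*q^5 + 0.3195*q^4 + 11.0564*q^3 - 2.7022*q^2 - 6.1487*q + 3.829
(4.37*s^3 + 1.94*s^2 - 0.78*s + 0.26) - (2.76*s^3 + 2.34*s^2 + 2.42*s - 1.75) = 1.61*s^3 - 0.4*s^2 - 3.2*s + 2.01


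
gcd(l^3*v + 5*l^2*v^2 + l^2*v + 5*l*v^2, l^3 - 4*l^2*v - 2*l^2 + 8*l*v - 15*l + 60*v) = 1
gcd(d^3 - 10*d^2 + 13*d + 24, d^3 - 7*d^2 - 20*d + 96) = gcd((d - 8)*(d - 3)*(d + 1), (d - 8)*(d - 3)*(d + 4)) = d^2 - 11*d + 24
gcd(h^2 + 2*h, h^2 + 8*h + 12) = h + 2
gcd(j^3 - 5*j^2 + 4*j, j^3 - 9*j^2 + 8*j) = j^2 - j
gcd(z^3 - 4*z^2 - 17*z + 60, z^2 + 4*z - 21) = z - 3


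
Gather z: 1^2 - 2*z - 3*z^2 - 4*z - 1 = -3*z^2 - 6*z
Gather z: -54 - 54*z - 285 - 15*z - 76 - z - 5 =-70*z - 420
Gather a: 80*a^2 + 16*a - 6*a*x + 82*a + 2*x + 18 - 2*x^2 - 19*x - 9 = 80*a^2 + a*(98 - 6*x) - 2*x^2 - 17*x + 9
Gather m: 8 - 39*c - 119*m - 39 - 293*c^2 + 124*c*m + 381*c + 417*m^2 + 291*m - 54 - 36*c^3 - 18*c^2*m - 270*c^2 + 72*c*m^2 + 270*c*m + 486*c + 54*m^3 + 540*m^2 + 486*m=-36*c^3 - 563*c^2 + 828*c + 54*m^3 + m^2*(72*c + 957) + m*(-18*c^2 + 394*c + 658) - 85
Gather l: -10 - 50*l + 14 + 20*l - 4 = -30*l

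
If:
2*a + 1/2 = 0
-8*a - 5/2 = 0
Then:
No Solution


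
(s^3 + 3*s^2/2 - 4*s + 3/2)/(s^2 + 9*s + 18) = (2*s^2 - 3*s + 1)/(2*(s + 6))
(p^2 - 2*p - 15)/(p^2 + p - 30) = (p + 3)/(p + 6)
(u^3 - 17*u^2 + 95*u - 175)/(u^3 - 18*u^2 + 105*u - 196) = (u^2 - 10*u + 25)/(u^2 - 11*u + 28)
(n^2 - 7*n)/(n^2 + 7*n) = (n - 7)/(n + 7)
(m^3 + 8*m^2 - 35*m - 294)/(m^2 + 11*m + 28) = (m^2 + m - 42)/(m + 4)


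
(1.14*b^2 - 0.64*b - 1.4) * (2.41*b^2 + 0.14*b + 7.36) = 2.7474*b^4 - 1.3828*b^3 + 4.9268*b^2 - 4.9064*b - 10.304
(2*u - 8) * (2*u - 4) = 4*u^2 - 24*u + 32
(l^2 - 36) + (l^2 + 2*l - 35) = 2*l^2 + 2*l - 71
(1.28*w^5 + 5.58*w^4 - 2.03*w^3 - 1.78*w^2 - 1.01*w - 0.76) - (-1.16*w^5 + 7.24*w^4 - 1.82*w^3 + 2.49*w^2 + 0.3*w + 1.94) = 2.44*w^5 - 1.66*w^4 - 0.21*w^3 - 4.27*w^2 - 1.31*w - 2.7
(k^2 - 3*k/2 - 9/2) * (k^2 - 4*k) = k^4 - 11*k^3/2 + 3*k^2/2 + 18*k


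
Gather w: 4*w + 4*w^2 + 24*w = 4*w^2 + 28*w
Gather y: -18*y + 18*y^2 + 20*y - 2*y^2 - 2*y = 16*y^2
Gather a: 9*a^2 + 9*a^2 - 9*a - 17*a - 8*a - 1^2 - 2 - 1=18*a^2 - 34*a - 4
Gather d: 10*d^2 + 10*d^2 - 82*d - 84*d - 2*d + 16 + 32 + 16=20*d^2 - 168*d + 64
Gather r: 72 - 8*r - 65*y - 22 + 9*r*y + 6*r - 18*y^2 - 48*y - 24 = r*(9*y - 2) - 18*y^2 - 113*y + 26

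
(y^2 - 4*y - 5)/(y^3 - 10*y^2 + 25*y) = (y + 1)/(y*(y - 5))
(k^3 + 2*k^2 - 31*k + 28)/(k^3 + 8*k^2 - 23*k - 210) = (k^2 - 5*k + 4)/(k^2 + k - 30)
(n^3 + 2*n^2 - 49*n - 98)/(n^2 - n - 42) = (n^2 + 9*n + 14)/(n + 6)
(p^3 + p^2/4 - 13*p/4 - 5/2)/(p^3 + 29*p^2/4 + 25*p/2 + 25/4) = (p - 2)/(p + 5)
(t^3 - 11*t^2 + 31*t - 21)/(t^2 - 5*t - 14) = (t^2 - 4*t + 3)/(t + 2)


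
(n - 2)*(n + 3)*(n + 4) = n^3 + 5*n^2 - 2*n - 24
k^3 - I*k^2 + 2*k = k*(k - 2*I)*(k + I)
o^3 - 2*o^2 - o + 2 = (o - 2)*(o - 1)*(o + 1)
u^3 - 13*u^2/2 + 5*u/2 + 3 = (u - 6)*(u - 1)*(u + 1/2)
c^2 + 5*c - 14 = (c - 2)*(c + 7)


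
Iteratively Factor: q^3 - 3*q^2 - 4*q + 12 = (q - 3)*(q^2 - 4) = (q - 3)*(q + 2)*(q - 2)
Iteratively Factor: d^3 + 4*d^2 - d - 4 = (d - 1)*(d^2 + 5*d + 4) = (d - 1)*(d + 1)*(d + 4)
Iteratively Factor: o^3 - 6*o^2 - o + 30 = (o + 2)*(o^2 - 8*o + 15) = (o - 5)*(o + 2)*(o - 3)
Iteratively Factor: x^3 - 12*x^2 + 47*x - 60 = (x - 3)*(x^2 - 9*x + 20) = (x - 5)*(x - 3)*(x - 4)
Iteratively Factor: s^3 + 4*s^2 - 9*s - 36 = (s + 4)*(s^2 - 9) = (s + 3)*(s + 4)*(s - 3)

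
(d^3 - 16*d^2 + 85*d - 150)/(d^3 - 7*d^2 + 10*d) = (d^2 - 11*d + 30)/(d*(d - 2))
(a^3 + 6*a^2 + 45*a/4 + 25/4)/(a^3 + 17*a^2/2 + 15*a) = (2*a^2 + 7*a + 5)/(2*a*(a + 6))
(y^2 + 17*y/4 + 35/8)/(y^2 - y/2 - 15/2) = (y + 7/4)/(y - 3)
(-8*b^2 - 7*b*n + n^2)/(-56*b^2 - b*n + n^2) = (b + n)/(7*b + n)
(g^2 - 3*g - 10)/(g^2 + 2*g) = (g - 5)/g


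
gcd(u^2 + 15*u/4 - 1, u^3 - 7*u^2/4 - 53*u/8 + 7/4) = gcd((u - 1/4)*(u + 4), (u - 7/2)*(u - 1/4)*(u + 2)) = u - 1/4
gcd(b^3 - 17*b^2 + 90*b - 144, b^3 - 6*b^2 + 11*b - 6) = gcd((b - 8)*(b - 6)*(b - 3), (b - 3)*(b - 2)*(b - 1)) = b - 3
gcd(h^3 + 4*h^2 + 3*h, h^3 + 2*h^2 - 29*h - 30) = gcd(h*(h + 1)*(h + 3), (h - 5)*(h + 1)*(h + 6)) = h + 1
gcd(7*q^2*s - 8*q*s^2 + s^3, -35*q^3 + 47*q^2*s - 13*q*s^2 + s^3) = 7*q^2 - 8*q*s + s^2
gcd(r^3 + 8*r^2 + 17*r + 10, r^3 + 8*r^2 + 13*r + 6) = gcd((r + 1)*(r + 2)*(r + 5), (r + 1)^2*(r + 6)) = r + 1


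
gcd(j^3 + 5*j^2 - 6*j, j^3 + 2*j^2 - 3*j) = j^2 - j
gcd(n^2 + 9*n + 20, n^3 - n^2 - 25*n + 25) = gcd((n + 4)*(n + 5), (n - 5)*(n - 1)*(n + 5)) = n + 5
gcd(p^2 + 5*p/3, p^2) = p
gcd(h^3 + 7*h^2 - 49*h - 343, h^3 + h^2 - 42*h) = h + 7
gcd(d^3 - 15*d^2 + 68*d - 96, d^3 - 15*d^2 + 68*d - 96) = d^3 - 15*d^2 + 68*d - 96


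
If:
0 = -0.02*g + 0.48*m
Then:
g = 24.0*m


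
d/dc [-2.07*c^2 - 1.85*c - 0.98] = -4.14*c - 1.85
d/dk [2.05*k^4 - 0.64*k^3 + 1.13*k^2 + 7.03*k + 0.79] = 8.2*k^3 - 1.92*k^2 + 2.26*k + 7.03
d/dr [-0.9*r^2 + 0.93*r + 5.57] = 0.93 - 1.8*r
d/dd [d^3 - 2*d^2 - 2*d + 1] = 3*d^2 - 4*d - 2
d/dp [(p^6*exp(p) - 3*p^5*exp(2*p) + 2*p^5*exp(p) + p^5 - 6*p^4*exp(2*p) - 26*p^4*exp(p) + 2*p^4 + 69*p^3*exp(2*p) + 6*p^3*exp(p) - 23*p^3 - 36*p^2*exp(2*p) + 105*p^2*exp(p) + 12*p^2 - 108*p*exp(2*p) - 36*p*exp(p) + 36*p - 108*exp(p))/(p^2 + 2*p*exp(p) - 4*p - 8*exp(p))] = (p^8*exp(p) - 6*p^7*exp(2*p) + 2*p^7*exp(p) - 6*p^6*exp(3*p) + 13*p^6*exp(2*p) - 50*p^6*exp(p) + 3*p^6 - 12*p^5*exp(3*p) + 190*p^5*exp(2*p) + 38*p^5*exp(p) - 12*p^5 + 270*p^4*exp(3*p) - 719*p^4*exp(2*p) + 433*p^4*exp(p) - 47*p^4 - 156*p^3*exp(3*p) + 376*p^3*exp(2*p) - 868*p^3*exp(p) + 184*p^3 - 1656*p^2*exp(3*p) + 1182*p^2*exp(2*p) + 252*p^2*exp(p) - 84*p^2 + 1440*p*exp(3*p) - 1680*p*exp(2*p) + 744*p*exp(p) + 864*exp(3*p) + 504*exp(2*p) - 720*exp(p))/(p^4 + 4*p^3*exp(p) - 8*p^3 + 4*p^2*exp(2*p) - 32*p^2*exp(p) + 16*p^2 - 32*p*exp(2*p) + 64*p*exp(p) + 64*exp(2*p))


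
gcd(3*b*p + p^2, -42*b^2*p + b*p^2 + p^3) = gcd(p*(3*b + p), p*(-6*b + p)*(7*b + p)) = p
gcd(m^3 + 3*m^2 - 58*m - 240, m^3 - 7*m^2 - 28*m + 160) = m^2 - 3*m - 40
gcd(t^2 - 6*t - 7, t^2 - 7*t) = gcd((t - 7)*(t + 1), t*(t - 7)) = t - 7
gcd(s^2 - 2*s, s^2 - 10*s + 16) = s - 2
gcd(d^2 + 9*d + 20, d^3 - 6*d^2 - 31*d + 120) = d + 5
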